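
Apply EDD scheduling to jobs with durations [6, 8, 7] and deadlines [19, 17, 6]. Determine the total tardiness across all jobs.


Sort by due date (EDD order): [(7, 6), (8, 17), (6, 19)]
Compute completion times and tardiness:
  Job 1: p=7, d=6, C=7, tardiness=max(0,7-6)=1
  Job 2: p=8, d=17, C=15, tardiness=max(0,15-17)=0
  Job 3: p=6, d=19, C=21, tardiness=max(0,21-19)=2
Total tardiness = 3

3


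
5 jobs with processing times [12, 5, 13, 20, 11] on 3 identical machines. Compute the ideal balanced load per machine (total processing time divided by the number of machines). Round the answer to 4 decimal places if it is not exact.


Total processing time = 12 + 5 + 13 + 20 + 11 = 61
Number of machines = 3
Ideal balanced load = 61 / 3 = 20.3333

20.3333


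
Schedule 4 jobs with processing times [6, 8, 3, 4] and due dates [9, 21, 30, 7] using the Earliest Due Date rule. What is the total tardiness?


Sort by due date (EDD order): [(4, 7), (6, 9), (8, 21), (3, 30)]
Compute completion times and tardiness:
  Job 1: p=4, d=7, C=4, tardiness=max(0,4-7)=0
  Job 2: p=6, d=9, C=10, tardiness=max(0,10-9)=1
  Job 3: p=8, d=21, C=18, tardiness=max(0,18-21)=0
  Job 4: p=3, d=30, C=21, tardiness=max(0,21-30)=0
Total tardiness = 1

1


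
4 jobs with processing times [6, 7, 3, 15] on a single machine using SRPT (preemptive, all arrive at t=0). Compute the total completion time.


Since all jobs arrive at t=0, SRPT equals SPT ordering.
SPT order: [3, 6, 7, 15]
Completion times:
  Job 1: p=3, C=3
  Job 2: p=6, C=9
  Job 3: p=7, C=16
  Job 4: p=15, C=31
Total completion time = 3 + 9 + 16 + 31 = 59

59


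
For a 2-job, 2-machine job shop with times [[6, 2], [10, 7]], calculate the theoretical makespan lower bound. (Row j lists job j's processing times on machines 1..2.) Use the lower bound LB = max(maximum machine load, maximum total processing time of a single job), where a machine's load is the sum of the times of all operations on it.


Machine loads:
  Machine 1: 6 + 10 = 16
  Machine 2: 2 + 7 = 9
Max machine load = 16
Job totals:
  Job 1: 8
  Job 2: 17
Max job total = 17
Lower bound = max(16, 17) = 17

17


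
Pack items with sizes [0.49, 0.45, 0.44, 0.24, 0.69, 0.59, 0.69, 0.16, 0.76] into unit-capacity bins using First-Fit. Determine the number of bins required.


Place items sequentially using First-Fit:
  Item 0.49 -> new Bin 1
  Item 0.45 -> Bin 1 (now 0.94)
  Item 0.44 -> new Bin 2
  Item 0.24 -> Bin 2 (now 0.68)
  Item 0.69 -> new Bin 3
  Item 0.59 -> new Bin 4
  Item 0.69 -> new Bin 5
  Item 0.16 -> Bin 2 (now 0.84)
  Item 0.76 -> new Bin 6
Total bins used = 6

6


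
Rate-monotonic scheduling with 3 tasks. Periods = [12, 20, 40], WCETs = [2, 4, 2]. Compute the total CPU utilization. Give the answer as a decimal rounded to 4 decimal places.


Compute individual utilizations (exact fractions):
  Task 1: C/T = 2/12 = 1/6 (approx. 0.1667)
  Task 2: C/T = 4/20 = 1/5 (approx. 0.2)
  Task 3: C/T = 2/40 = 1/20 (approx. 0.05)
Total utilization U = 1/6 + 1/5 + 1/20 = 5/12
Rounded to 4 decimal places: U = 0.4167
RM (Liu & Layland) bound for 3 tasks = 0.779763; compare with U = 5/12 (approx. 0.416667)
U <= bound, so schedulable by RM sufficient condition.

0.4167


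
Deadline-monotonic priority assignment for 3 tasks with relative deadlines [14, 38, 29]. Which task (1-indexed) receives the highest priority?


Sort tasks by relative deadline (ascending):
  Task 1: deadline = 14
  Task 3: deadline = 29
  Task 2: deadline = 38
Priority order (highest first): [1, 3, 2]
Highest priority task = 1

1


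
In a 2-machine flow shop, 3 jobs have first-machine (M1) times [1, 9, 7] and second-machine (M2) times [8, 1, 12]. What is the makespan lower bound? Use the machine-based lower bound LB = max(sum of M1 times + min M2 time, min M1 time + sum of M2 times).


LB1 = sum(M1 times) + min(M2 times) = 17 + 1 = 18
LB2 = min(M1 times) + sum(M2 times) = 1 + 21 = 22
Lower bound = max(LB1, LB2) = max(18, 22) = 22

22


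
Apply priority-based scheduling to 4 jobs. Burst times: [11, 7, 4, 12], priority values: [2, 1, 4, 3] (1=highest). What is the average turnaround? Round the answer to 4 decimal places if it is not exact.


Sort by priority (ascending = highest first):
Order: [(1, 7), (2, 11), (3, 12), (4, 4)]
Completion times:
  Priority 1, burst=7, C=7
  Priority 2, burst=11, C=18
  Priority 3, burst=12, C=30
  Priority 4, burst=4, C=34
Average turnaround = 89/4 = 22.25

22.25


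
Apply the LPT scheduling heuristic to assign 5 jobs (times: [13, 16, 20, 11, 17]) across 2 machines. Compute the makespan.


Sort jobs in decreasing order (LPT): [20, 17, 16, 13, 11]
Assign each job to the least loaded machine:
  Machine 1: jobs [20, 13, 11], load = 44
  Machine 2: jobs [17, 16], load = 33
Makespan = max load = 44

44


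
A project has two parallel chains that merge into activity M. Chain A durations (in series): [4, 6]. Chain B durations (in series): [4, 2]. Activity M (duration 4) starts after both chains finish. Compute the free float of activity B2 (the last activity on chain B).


ES(B2) = sum of predecessors on chain B = 4
EF(B2) = ES + duration = 4 + 2 = 6
Successor of B2 is M. ES(M) = max(sum(A), sum(B)) = max(10, 6) = 10
Free float = ES(successor) - EF(current) = 10 - 6 = 4

4


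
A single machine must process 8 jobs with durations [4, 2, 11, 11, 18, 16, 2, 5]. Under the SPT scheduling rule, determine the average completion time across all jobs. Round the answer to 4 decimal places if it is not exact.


Sort jobs by processing time (SPT order): [2, 2, 4, 5, 11, 11, 16, 18]
Compute completion times sequentially:
  Job 1: processing = 2, completes at 2
  Job 2: processing = 2, completes at 4
  Job 3: processing = 4, completes at 8
  Job 4: processing = 5, completes at 13
  Job 5: processing = 11, completes at 24
  Job 6: processing = 11, completes at 35
  Job 7: processing = 16, completes at 51
  Job 8: processing = 18, completes at 69
Sum of completion times = 206
Average completion time = 206/8 = 25.75

25.75


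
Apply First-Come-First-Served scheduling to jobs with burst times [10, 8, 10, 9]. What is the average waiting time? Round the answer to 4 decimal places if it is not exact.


FCFS order (as given): [10, 8, 10, 9]
Waiting times:
  Job 1: wait = 0
  Job 2: wait = 10
  Job 3: wait = 18
  Job 4: wait = 28
Sum of waiting times = 56
Average waiting time = 56/4 = 14.0

14.0


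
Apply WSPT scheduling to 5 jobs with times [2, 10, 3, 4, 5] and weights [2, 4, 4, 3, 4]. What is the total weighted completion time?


Compute p/w ratios and sort ascending (WSPT): [(3, 4), (2, 2), (5, 4), (4, 3), (10, 4)]
Compute weighted completion times:
  Job (p=3,w=4): C=3, w*C=4*3=12
  Job (p=2,w=2): C=5, w*C=2*5=10
  Job (p=5,w=4): C=10, w*C=4*10=40
  Job (p=4,w=3): C=14, w*C=3*14=42
  Job (p=10,w=4): C=24, w*C=4*24=96
Total weighted completion time = 200

200


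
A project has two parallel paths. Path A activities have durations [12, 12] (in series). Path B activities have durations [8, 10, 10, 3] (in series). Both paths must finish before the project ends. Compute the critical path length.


Path A total = 12 + 12 = 24
Path B total = 8 + 10 + 10 + 3 = 31
Critical path = longest path = max(24, 31) = 31

31


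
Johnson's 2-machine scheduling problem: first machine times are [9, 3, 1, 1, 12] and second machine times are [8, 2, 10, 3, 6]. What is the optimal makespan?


Apply Johnson's rule:
  Group 1 (a <= b): [(3, 1, 10), (4, 1, 3)]
  Group 2 (a > b): [(1, 9, 8), (5, 12, 6), (2, 3, 2)]
Optimal job order: [3, 4, 1, 5, 2]
Schedule:
  Job 3: M1 done at 1, M2 done at 11
  Job 4: M1 done at 2, M2 done at 14
  Job 1: M1 done at 11, M2 done at 22
  Job 5: M1 done at 23, M2 done at 29
  Job 2: M1 done at 26, M2 done at 31
Makespan = 31

31


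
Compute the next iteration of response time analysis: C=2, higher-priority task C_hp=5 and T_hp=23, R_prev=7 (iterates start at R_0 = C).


R_next = C + ceil(R_prev / T_hp) * C_hp
ceil(7 / 23) = ceil(0.3043) = 1
Interference = 1 * 5 = 5
R_next = 2 + 5 = 7
R_next = R_prev, so the iteration has converged (response time = 7).

7


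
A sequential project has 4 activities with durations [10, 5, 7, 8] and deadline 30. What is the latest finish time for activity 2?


LF(activity 2) = deadline - sum of successor durations
Successors: activities 3 through 4 with durations [7, 8]
Sum of successor durations = 15
LF = 30 - 15 = 15

15


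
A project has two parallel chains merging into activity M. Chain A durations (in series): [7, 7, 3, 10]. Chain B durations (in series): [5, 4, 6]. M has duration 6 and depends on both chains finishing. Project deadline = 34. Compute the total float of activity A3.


Forward pass: ES(A3) = sum of predecessors on chain A = 14
EF = ES + duration = 14 + 3 = 17
Backward pass: LF(M) = deadline = 34; LS(M) = 34 - 6 = 28
LF(A3) = LS(M) - sum(successors on chain A) = 28 - 10 = 18
LS = LF - duration = 18 - 3 = 15
Total float = LS - ES = 15 - 14 = 1

1


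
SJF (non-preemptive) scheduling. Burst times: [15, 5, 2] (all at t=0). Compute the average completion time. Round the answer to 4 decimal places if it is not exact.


SJF order (ascending): [2, 5, 15]
Completion times:
  Job 1: burst=2, C=2
  Job 2: burst=5, C=7
  Job 3: burst=15, C=22
Average completion = 31/3 = 10.3333

10.3333


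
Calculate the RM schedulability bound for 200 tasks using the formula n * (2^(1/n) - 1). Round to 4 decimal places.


Compute 2^(1/200) = 1.0034717485
Subtract 1: 1.0034717485 - 1 = 0.0034717485
Multiply by n: 200 * 0.0034717485 = 0.6943497000
Round to 4 dp: 0.6943

0.6943


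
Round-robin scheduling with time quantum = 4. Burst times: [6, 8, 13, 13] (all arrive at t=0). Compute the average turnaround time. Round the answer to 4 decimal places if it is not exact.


Time quantum = 4
Execution trace:
  J1 runs 4 units, time = 4
  J2 runs 4 units, time = 8
  J3 runs 4 units, time = 12
  J4 runs 4 units, time = 16
  J1 runs 2 units, time = 18
  J2 runs 4 units, time = 22
  J3 runs 4 units, time = 26
  J4 runs 4 units, time = 30
  J3 runs 4 units, time = 34
  J4 runs 4 units, time = 38
  J3 runs 1 units, time = 39
  J4 runs 1 units, time = 40
Finish times: [18, 22, 39, 40]
Average turnaround = 119/4 = 29.75

29.75


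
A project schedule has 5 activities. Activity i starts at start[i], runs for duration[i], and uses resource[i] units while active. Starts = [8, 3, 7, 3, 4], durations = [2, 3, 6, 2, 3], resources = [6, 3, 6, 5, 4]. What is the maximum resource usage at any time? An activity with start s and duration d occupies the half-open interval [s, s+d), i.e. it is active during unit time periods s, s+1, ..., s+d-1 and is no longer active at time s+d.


Each activity i is active on [start_i, start_i + duration_i).
Compute total resource usage per time slot:
  t=0: active resources = [], total = 0
  t=1: active resources = [], total = 0
  t=2: active resources = [], total = 0
  t=3: active resources = [3, 5], total = 8
  t=4: active resources = [3, 5, 4], total = 12
  t=5: active resources = [3, 4], total = 7
  t=6: active resources = [4], total = 4
  t=7: active resources = [6], total = 6
  t=8: active resources = [6, 6], total = 12
  t=9: active resources = [6, 6], total = 12
  t=10: active resources = [6], total = 6
  t=11: active resources = [6], total = 6
  t=12: active resources = [6], total = 6
Peak resource demand = 12

12


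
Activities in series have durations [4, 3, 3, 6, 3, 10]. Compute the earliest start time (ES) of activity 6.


Activity 6 starts after activities 1 through 5 complete.
Predecessor durations: [4, 3, 3, 6, 3]
ES = 4 + 3 + 3 + 6 + 3 = 19

19


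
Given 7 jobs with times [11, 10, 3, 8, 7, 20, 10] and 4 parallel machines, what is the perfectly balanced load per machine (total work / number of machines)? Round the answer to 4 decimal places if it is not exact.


Total processing time = 11 + 10 + 3 + 8 + 7 + 20 + 10 = 69
Number of machines = 4
Ideal balanced load = 69 / 4 = 17.25

17.25


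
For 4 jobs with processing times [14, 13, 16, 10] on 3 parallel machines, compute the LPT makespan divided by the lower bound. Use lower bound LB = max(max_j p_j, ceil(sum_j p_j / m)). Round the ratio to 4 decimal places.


LPT order: [16, 14, 13, 10]
Machine loads after assignment: [16, 14, 23]
LPT makespan = 23
Lower bound = max(max_job, ceil(total/3)) = max(16, 18) = 18
Ratio = 23 / 18 = 1.2778

1.2778


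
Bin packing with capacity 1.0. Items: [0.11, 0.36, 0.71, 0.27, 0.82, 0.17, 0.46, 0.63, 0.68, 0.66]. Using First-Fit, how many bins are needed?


Place items sequentially using First-Fit:
  Item 0.11 -> new Bin 1
  Item 0.36 -> Bin 1 (now 0.47)
  Item 0.71 -> new Bin 2
  Item 0.27 -> Bin 1 (now 0.74)
  Item 0.82 -> new Bin 3
  Item 0.17 -> Bin 1 (now 0.91)
  Item 0.46 -> new Bin 4
  Item 0.63 -> new Bin 5
  Item 0.68 -> new Bin 6
  Item 0.66 -> new Bin 7
Total bins used = 7

7


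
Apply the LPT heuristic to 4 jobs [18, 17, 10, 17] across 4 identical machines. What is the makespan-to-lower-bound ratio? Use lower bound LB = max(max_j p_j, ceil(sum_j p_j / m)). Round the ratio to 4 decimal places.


LPT order: [18, 17, 17, 10]
Machine loads after assignment: [18, 17, 17, 10]
LPT makespan = 18
Lower bound = max(max_job, ceil(total/4)) = max(18, 16) = 18
Ratio = 18 / 18 = 1.0

1.0


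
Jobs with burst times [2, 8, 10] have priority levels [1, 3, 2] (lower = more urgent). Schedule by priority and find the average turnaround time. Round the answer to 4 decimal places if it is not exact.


Sort by priority (ascending = highest first):
Order: [(1, 2), (2, 10), (3, 8)]
Completion times:
  Priority 1, burst=2, C=2
  Priority 2, burst=10, C=12
  Priority 3, burst=8, C=20
Average turnaround = 34/3 = 11.3333

11.3333


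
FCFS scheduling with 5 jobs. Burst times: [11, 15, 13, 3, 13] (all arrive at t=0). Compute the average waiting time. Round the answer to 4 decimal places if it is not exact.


FCFS order (as given): [11, 15, 13, 3, 13]
Waiting times:
  Job 1: wait = 0
  Job 2: wait = 11
  Job 3: wait = 26
  Job 4: wait = 39
  Job 5: wait = 42
Sum of waiting times = 118
Average waiting time = 118/5 = 23.6

23.6


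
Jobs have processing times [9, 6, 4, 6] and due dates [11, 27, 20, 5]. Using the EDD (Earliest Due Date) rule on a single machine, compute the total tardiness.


Sort by due date (EDD order): [(6, 5), (9, 11), (4, 20), (6, 27)]
Compute completion times and tardiness:
  Job 1: p=6, d=5, C=6, tardiness=max(0,6-5)=1
  Job 2: p=9, d=11, C=15, tardiness=max(0,15-11)=4
  Job 3: p=4, d=20, C=19, tardiness=max(0,19-20)=0
  Job 4: p=6, d=27, C=25, tardiness=max(0,25-27)=0
Total tardiness = 5

5


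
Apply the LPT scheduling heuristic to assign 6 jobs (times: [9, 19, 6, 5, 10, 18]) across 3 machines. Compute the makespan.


Sort jobs in decreasing order (LPT): [19, 18, 10, 9, 6, 5]
Assign each job to the least loaded machine:
  Machine 1: jobs [19, 5], load = 24
  Machine 2: jobs [18, 6], load = 24
  Machine 3: jobs [10, 9], load = 19
Makespan = max load = 24

24


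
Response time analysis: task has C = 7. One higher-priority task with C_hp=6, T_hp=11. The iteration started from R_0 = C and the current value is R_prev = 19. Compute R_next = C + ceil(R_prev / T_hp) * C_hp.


R_next = C + ceil(R_prev / T_hp) * C_hp
ceil(19 / 11) = ceil(1.7273) = 2
Interference = 2 * 6 = 12
R_next = 7 + 12 = 19
R_next = R_prev, so the iteration has converged (response time = 19).

19


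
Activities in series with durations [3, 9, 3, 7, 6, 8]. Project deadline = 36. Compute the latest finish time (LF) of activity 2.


LF(activity 2) = deadline - sum of successor durations
Successors: activities 3 through 6 with durations [3, 7, 6, 8]
Sum of successor durations = 24
LF = 36 - 24 = 12

12


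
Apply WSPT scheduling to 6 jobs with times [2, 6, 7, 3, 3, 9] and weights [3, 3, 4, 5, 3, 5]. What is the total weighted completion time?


Compute p/w ratios and sort ascending (WSPT): [(3, 5), (2, 3), (3, 3), (7, 4), (9, 5), (6, 3)]
Compute weighted completion times:
  Job (p=3,w=5): C=3, w*C=5*3=15
  Job (p=2,w=3): C=5, w*C=3*5=15
  Job (p=3,w=3): C=8, w*C=3*8=24
  Job (p=7,w=4): C=15, w*C=4*15=60
  Job (p=9,w=5): C=24, w*C=5*24=120
  Job (p=6,w=3): C=30, w*C=3*30=90
Total weighted completion time = 324

324


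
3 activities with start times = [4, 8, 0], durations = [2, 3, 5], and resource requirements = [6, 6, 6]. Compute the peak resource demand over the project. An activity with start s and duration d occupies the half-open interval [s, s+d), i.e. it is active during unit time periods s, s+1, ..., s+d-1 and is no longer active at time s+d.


Each activity i is active on [start_i, start_i + duration_i).
Compute total resource usage per time slot:
  t=0: active resources = [6], total = 6
  t=1: active resources = [6], total = 6
  t=2: active resources = [6], total = 6
  t=3: active resources = [6], total = 6
  t=4: active resources = [6, 6], total = 12
  t=5: active resources = [6], total = 6
  t=6: active resources = [], total = 0
  t=7: active resources = [], total = 0
  t=8: active resources = [6], total = 6
  t=9: active resources = [6], total = 6
  t=10: active resources = [6], total = 6
Peak resource demand = 12

12


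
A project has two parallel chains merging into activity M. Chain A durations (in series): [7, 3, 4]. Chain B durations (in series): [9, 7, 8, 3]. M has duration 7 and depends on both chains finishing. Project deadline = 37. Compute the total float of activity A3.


Forward pass: ES(A3) = sum of predecessors on chain A = 10
EF = ES + duration = 10 + 4 = 14
Backward pass: LF(M) = deadline = 37; LS(M) = 37 - 7 = 30
LF(A3) = LS(M) - sum(successors on chain A) = 30 - 0 = 30
LS = LF - duration = 30 - 4 = 26
Total float = LS - ES = 26 - 10 = 16

16


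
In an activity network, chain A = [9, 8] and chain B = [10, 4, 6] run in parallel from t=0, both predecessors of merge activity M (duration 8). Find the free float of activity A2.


ES(A2) = sum of predecessors on chain A = 9
EF(A2) = ES + duration = 9 + 8 = 17
Successor of A2 is M. ES(M) = max(sum(A), sum(B)) = max(17, 20) = 20
Free float = ES(successor) - EF(current) = 20 - 17 = 3

3


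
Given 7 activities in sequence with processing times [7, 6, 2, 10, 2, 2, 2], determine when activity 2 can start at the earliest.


Activity 2 starts after activities 1 through 1 complete.
Predecessor durations: [7]
ES = 7 = 7

7


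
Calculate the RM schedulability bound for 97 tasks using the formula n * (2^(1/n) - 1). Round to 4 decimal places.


Compute 2^(1/97) = 1.0071714397
Subtract 1: 1.0071714397 - 1 = 0.0071714397
Multiply by n: 97 * 0.0071714397 = 0.6956296509
Round to 4 dp: 0.6956

0.6956


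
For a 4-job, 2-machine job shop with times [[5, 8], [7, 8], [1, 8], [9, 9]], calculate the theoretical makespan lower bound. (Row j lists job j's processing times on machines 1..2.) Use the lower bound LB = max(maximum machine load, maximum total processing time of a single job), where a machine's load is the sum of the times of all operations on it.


Machine loads:
  Machine 1: 5 + 7 + 1 + 9 = 22
  Machine 2: 8 + 8 + 8 + 9 = 33
Max machine load = 33
Job totals:
  Job 1: 13
  Job 2: 15
  Job 3: 9
  Job 4: 18
Max job total = 18
Lower bound = max(33, 18) = 33

33


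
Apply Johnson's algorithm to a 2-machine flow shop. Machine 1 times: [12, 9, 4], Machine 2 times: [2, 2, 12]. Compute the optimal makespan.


Apply Johnson's rule:
  Group 1 (a <= b): [(3, 4, 12)]
  Group 2 (a > b): [(1, 12, 2), (2, 9, 2)]
Optimal job order: [3, 1, 2]
Schedule:
  Job 3: M1 done at 4, M2 done at 16
  Job 1: M1 done at 16, M2 done at 18
  Job 2: M1 done at 25, M2 done at 27
Makespan = 27

27


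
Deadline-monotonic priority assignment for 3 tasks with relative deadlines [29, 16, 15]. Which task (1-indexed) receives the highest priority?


Sort tasks by relative deadline (ascending):
  Task 3: deadline = 15
  Task 2: deadline = 16
  Task 1: deadline = 29
Priority order (highest first): [3, 2, 1]
Highest priority task = 3

3


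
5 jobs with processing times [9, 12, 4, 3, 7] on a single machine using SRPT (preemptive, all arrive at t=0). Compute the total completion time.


Since all jobs arrive at t=0, SRPT equals SPT ordering.
SPT order: [3, 4, 7, 9, 12]
Completion times:
  Job 1: p=3, C=3
  Job 2: p=4, C=7
  Job 3: p=7, C=14
  Job 4: p=9, C=23
  Job 5: p=12, C=35
Total completion time = 3 + 7 + 14 + 23 + 35 = 82

82


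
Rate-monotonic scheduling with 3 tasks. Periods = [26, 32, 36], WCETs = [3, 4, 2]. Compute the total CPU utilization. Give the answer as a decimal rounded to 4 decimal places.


Compute individual utilizations (exact fractions):
  Task 1: C/T = 3/26 (approx. 0.1154)
  Task 2: C/T = 4/32 = 1/8 (approx. 0.125)
  Task 3: C/T = 2/36 = 1/18 (approx. 0.0556)
Total utilization U = 3/26 + 1/8 + 1/18 = 277/936
Rounded to 4 decimal places: U = 0.2959
RM (Liu & Layland) bound for 3 tasks = 0.779763; compare with U = 277/936 (approx. 0.295940)
U <= bound, so schedulable by RM sufficient condition.

0.2959


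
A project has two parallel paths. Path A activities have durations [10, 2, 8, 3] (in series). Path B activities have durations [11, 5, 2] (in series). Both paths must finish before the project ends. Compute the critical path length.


Path A total = 10 + 2 + 8 + 3 = 23
Path B total = 11 + 5 + 2 = 18
Critical path = longest path = max(23, 18) = 23

23


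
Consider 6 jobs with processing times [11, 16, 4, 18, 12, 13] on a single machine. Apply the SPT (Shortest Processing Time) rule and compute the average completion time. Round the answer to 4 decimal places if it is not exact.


Sort jobs by processing time (SPT order): [4, 11, 12, 13, 16, 18]
Compute completion times sequentially:
  Job 1: processing = 4, completes at 4
  Job 2: processing = 11, completes at 15
  Job 3: processing = 12, completes at 27
  Job 4: processing = 13, completes at 40
  Job 5: processing = 16, completes at 56
  Job 6: processing = 18, completes at 74
Sum of completion times = 216
Average completion time = 216/6 = 36.0

36.0


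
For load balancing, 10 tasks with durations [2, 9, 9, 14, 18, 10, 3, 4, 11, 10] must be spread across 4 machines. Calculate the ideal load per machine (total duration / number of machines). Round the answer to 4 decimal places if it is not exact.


Total processing time = 2 + 9 + 9 + 14 + 18 + 10 + 3 + 4 + 11 + 10 = 90
Number of machines = 4
Ideal balanced load = 90 / 4 = 22.5

22.5


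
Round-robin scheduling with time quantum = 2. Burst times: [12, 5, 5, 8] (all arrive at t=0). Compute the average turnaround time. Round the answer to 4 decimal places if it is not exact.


Time quantum = 2
Execution trace:
  J1 runs 2 units, time = 2
  J2 runs 2 units, time = 4
  J3 runs 2 units, time = 6
  J4 runs 2 units, time = 8
  J1 runs 2 units, time = 10
  J2 runs 2 units, time = 12
  J3 runs 2 units, time = 14
  J4 runs 2 units, time = 16
  J1 runs 2 units, time = 18
  J2 runs 1 units, time = 19
  J3 runs 1 units, time = 20
  J4 runs 2 units, time = 22
  J1 runs 2 units, time = 24
  J4 runs 2 units, time = 26
  J1 runs 2 units, time = 28
  J1 runs 2 units, time = 30
Finish times: [30, 19, 20, 26]
Average turnaround = 95/4 = 23.75

23.75


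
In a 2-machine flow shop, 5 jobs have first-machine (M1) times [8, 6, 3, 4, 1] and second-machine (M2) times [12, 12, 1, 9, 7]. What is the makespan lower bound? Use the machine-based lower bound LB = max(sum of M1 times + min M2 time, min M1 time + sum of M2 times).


LB1 = sum(M1 times) + min(M2 times) = 22 + 1 = 23
LB2 = min(M1 times) + sum(M2 times) = 1 + 41 = 42
Lower bound = max(LB1, LB2) = max(23, 42) = 42

42


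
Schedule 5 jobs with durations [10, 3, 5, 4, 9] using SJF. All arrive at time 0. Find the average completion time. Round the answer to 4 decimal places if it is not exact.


SJF order (ascending): [3, 4, 5, 9, 10]
Completion times:
  Job 1: burst=3, C=3
  Job 2: burst=4, C=7
  Job 3: burst=5, C=12
  Job 4: burst=9, C=21
  Job 5: burst=10, C=31
Average completion = 74/5 = 14.8

14.8


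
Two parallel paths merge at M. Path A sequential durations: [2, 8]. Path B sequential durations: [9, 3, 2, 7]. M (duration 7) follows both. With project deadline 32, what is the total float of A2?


Forward pass: ES(A2) = sum of predecessors on chain A = 2
EF = ES + duration = 2 + 8 = 10
Backward pass: LF(M) = deadline = 32; LS(M) = 32 - 7 = 25
LF(A2) = LS(M) - sum(successors on chain A) = 25 - 0 = 25
LS = LF - duration = 25 - 8 = 17
Total float = LS - ES = 17 - 2 = 15

15


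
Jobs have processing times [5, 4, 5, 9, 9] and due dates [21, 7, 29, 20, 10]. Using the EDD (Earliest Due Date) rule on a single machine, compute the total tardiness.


Sort by due date (EDD order): [(4, 7), (9, 10), (9, 20), (5, 21), (5, 29)]
Compute completion times and tardiness:
  Job 1: p=4, d=7, C=4, tardiness=max(0,4-7)=0
  Job 2: p=9, d=10, C=13, tardiness=max(0,13-10)=3
  Job 3: p=9, d=20, C=22, tardiness=max(0,22-20)=2
  Job 4: p=5, d=21, C=27, tardiness=max(0,27-21)=6
  Job 5: p=5, d=29, C=32, tardiness=max(0,32-29)=3
Total tardiness = 14

14


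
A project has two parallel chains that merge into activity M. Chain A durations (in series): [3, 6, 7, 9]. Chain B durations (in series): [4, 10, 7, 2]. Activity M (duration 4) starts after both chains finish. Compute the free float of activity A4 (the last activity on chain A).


ES(A4) = sum of predecessors on chain A = 16
EF(A4) = ES + duration = 16 + 9 = 25
Successor of A4 is M. ES(M) = max(sum(A), sum(B)) = max(25, 23) = 25
Free float = ES(successor) - EF(current) = 25 - 25 = 0

0


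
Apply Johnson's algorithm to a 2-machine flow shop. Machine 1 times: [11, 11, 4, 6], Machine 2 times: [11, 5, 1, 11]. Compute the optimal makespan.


Apply Johnson's rule:
  Group 1 (a <= b): [(4, 6, 11), (1, 11, 11)]
  Group 2 (a > b): [(2, 11, 5), (3, 4, 1)]
Optimal job order: [4, 1, 2, 3]
Schedule:
  Job 4: M1 done at 6, M2 done at 17
  Job 1: M1 done at 17, M2 done at 28
  Job 2: M1 done at 28, M2 done at 33
  Job 3: M1 done at 32, M2 done at 34
Makespan = 34

34


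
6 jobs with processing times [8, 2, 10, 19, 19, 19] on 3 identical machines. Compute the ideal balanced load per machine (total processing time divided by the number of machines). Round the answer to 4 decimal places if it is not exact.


Total processing time = 8 + 2 + 10 + 19 + 19 + 19 = 77
Number of machines = 3
Ideal balanced load = 77 / 3 = 25.6667

25.6667


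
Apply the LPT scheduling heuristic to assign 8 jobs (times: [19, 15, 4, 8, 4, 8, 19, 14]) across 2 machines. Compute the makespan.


Sort jobs in decreasing order (LPT): [19, 19, 15, 14, 8, 8, 4, 4]
Assign each job to the least loaded machine:
  Machine 1: jobs [19, 15, 8, 4], load = 46
  Machine 2: jobs [19, 14, 8, 4], load = 45
Makespan = max load = 46

46


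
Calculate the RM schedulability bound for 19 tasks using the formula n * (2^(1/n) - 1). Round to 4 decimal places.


Compute 2^(1/19) = 1.0371550444
Subtract 1: 1.0371550444 - 1 = 0.0371550444
Multiply by n: 19 * 0.0371550444 = 0.7059458436
Round to 4 dp: 0.7059

0.7059


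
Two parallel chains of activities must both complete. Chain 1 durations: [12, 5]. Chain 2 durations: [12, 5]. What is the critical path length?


Path A total = 12 + 5 = 17
Path B total = 12 + 5 = 17
Critical path = longest path = max(17, 17) = 17

17


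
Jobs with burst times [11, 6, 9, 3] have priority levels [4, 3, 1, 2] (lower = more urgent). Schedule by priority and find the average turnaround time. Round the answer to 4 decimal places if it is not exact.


Sort by priority (ascending = highest first):
Order: [(1, 9), (2, 3), (3, 6), (4, 11)]
Completion times:
  Priority 1, burst=9, C=9
  Priority 2, burst=3, C=12
  Priority 3, burst=6, C=18
  Priority 4, burst=11, C=29
Average turnaround = 68/4 = 17.0

17.0


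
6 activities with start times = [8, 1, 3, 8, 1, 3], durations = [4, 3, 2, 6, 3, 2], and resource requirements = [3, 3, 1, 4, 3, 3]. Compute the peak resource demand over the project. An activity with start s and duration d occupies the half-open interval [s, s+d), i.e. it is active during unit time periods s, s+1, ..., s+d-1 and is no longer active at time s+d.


Each activity i is active on [start_i, start_i + duration_i).
Compute total resource usage per time slot:
  t=0: active resources = [], total = 0
  t=1: active resources = [3, 3], total = 6
  t=2: active resources = [3, 3], total = 6
  t=3: active resources = [3, 1, 3, 3], total = 10
  t=4: active resources = [1, 3], total = 4
  t=5: active resources = [], total = 0
  t=6: active resources = [], total = 0
  t=7: active resources = [], total = 0
  t=8: active resources = [3, 4], total = 7
  t=9: active resources = [3, 4], total = 7
  t=10: active resources = [3, 4], total = 7
  t=11: active resources = [3, 4], total = 7
  t=12: active resources = [4], total = 4
  t=13: active resources = [4], total = 4
Peak resource demand = 10

10


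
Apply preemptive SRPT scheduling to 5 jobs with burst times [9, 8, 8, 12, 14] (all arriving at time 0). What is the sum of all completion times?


Since all jobs arrive at t=0, SRPT equals SPT ordering.
SPT order: [8, 8, 9, 12, 14]
Completion times:
  Job 1: p=8, C=8
  Job 2: p=8, C=16
  Job 3: p=9, C=25
  Job 4: p=12, C=37
  Job 5: p=14, C=51
Total completion time = 8 + 16 + 25 + 37 + 51 = 137

137


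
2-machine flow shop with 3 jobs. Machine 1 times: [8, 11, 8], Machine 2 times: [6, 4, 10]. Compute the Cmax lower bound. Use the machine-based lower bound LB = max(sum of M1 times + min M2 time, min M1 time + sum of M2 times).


LB1 = sum(M1 times) + min(M2 times) = 27 + 4 = 31
LB2 = min(M1 times) + sum(M2 times) = 8 + 20 = 28
Lower bound = max(LB1, LB2) = max(31, 28) = 31

31


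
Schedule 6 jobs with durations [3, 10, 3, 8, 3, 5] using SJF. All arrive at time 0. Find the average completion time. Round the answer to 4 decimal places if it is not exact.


SJF order (ascending): [3, 3, 3, 5, 8, 10]
Completion times:
  Job 1: burst=3, C=3
  Job 2: burst=3, C=6
  Job 3: burst=3, C=9
  Job 4: burst=5, C=14
  Job 5: burst=8, C=22
  Job 6: burst=10, C=32
Average completion = 86/6 = 14.3333

14.3333


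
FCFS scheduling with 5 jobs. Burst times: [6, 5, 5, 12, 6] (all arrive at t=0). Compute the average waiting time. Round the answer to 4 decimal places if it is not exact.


FCFS order (as given): [6, 5, 5, 12, 6]
Waiting times:
  Job 1: wait = 0
  Job 2: wait = 6
  Job 3: wait = 11
  Job 4: wait = 16
  Job 5: wait = 28
Sum of waiting times = 61
Average waiting time = 61/5 = 12.2

12.2


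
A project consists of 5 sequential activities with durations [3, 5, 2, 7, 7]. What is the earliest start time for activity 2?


Activity 2 starts after activities 1 through 1 complete.
Predecessor durations: [3]
ES = 3 = 3

3


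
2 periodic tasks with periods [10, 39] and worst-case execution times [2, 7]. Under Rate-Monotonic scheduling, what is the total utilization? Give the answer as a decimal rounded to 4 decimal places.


Compute individual utilizations (exact fractions):
  Task 1: C/T = 2/10 = 1/5 (approx. 0.2)
  Task 2: C/T = 7/39 (approx. 0.1795)
Total utilization U = 1/5 + 7/39 = 74/195
Rounded to 4 decimal places: U = 0.3795
RM (Liu & Layland) bound for 2 tasks = 0.828427; compare with U = 74/195 (approx. 0.379487)
U <= bound, so schedulable by RM sufficient condition.

0.3795


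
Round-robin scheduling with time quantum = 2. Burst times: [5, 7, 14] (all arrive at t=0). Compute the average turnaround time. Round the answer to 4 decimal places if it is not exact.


Time quantum = 2
Execution trace:
  J1 runs 2 units, time = 2
  J2 runs 2 units, time = 4
  J3 runs 2 units, time = 6
  J1 runs 2 units, time = 8
  J2 runs 2 units, time = 10
  J3 runs 2 units, time = 12
  J1 runs 1 units, time = 13
  J2 runs 2 units, time = 15
  J3 runs 2 units, time = 17
  J2 runs 1 units, time = 18
  J3 runs 2 units, time = 20
  J3 runs 2 units, time = 22
  J3 runs 2 units, time = 24
  J3 runs 2 units, time = 26
Finish times: [13, 18, 26]
Average turnaround = 57/3 = 19.0

19.0


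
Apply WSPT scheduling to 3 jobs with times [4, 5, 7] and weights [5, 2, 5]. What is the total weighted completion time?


Compute p/w ratios and sort ascending (WSPT): [(4, 5), (7, 5), (5, 2)]
Compute weighted completion times:
  Job (p=4,w=5): C=4, w*C=5*4=20
  Job (p=7,w=5): C=11, w*C=5*11=55
  Job (p=5,w=2): C=16, w*C=2*16=32
Total weighted completion time = 107

107


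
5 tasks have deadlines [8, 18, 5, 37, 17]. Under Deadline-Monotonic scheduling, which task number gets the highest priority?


Sort tasks by relative deadline (ascending):
  Task 3: deadline = 5
  Task 1: deadline = 8
  Task 5: deadline = 17
  Task 2: deadline = 18
  Task 4: deadline = 37
Priority order (highest first): [3, 1, 5, 2, 4]
Highest priority task = 3

3


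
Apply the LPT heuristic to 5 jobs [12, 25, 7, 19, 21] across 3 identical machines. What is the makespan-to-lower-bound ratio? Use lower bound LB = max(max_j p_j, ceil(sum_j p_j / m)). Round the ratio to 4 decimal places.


LPT order: [25, 21, 19, 12, 7]
Machine loads after assignment: [25, 28, 31]
LPT makespan = 31
Lower bound = max(max_job, ceil(total/3)) = max(25, 28) = 28
Ratio = 31 / 28 = 1.1071

1.1071


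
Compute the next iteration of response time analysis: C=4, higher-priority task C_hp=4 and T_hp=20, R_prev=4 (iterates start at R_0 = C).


R_next = C + ceil(R_prev / T_hp) * C_hp
ceil(4 / 20) = ceil(0.2) = 1
Interference = 1 * 4 = 4
R_next = 4 + 4 = 8

8


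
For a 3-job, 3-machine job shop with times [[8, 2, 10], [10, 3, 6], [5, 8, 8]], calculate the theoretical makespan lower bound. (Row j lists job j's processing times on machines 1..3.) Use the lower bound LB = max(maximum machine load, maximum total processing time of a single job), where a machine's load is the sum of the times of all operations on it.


Machine loads:
  Machine 1: 8 + 10 + 5 = 23
  Machine 2: 2 + 3 + 8 = 13
  Machine 3: 10 + 6 + 8 = 24
Max machine load = 24
Job totals:
  Job 1: 20
  Job 2: 19
  Job 3: 21
Max job total = 21
Lower bound = max(24, 21) = 24

24


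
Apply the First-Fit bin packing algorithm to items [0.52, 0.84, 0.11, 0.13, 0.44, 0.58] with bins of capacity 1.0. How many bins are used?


Place items sequentially using First-Fit:
  Item 0.52 -> new Bin 1
  Item 0.84 -> new Bin 2
  Item 0.11 -> Bin 1 (now 0.63)
  Item 0.13 -> Bin 1 (now 0.76)
  Item 0.44 -> new Bin 3
  Item 0.58 -> new Bin 4
Total bins used = 4

4


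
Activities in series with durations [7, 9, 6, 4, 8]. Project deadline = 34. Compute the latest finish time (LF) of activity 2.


LF(activity 2) = deadline - sum of successor durations
Successors: activities 3 through 5 with durations [6, 4, 8]
Sum of successor durations = 18
LF = 34 - 18 = 16

16


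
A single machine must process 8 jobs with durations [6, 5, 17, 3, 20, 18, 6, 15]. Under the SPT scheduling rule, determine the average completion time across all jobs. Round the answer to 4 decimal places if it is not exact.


Sort jobs by processing time (SPT order): [3, 5, 6, 6, 15, 17, 18, 20]
Compute completion times sequentially:
  Job 1: processing = 3, completes at 3
  Job 2: processing = 5, completes at 8
  Job 3: processing = 6, completes at 14
  Job 4: processing = 6, completes at 20
  Job 5: processing = 15, completes at 35
  Job 6: processing = 17, completes at 52
  Job 7: processing = 18, completes at 70
  Job 8: processing = 20, completes at 90
Sum of completion times = 292
Average completion time = 292/8 = 36.5

36.5


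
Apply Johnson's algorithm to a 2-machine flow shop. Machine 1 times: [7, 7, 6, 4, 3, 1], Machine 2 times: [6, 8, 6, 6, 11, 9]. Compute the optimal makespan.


Apply Johnson's rule:
  Group 1 (a <= b): [(6, 1, 9), (5, 3, 11), (4, 4, 6), (3, 6, 6), (2, 7, 8)]
  Group 2 (a > b): [(1, 7, 6)]
Optimal job order: [6, 5, 4, 3, 2, 1]
Schedule:
  Job 6: M1 done at 1, M2 done at 10
  Job 5: M1 done at 4, M2 done at 21
  Job 4: M1 done at 8, M2 done at 27
  Job 3: M1 done at 14, M2 done at 33
  Job 2: M1 done at 21, M2 done at 41
  Job 1: M1 done at 28, M2 done at 47
Makespan = 47

47


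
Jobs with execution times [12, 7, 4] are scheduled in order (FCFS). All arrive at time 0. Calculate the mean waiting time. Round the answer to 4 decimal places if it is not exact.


FCFS order (as given): [12, 7, 4]
Waiting times:
  Job 1: wait = 0
  Job 2: wait = 12
  Job 3: wait = 19
Sum of waiting times = 31
Average waiting time = 31/3 = 10.3333

10.3333


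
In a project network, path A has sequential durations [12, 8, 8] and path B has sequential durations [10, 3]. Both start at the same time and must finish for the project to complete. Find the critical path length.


Path A total = 12 + 8 + 8 = 28
Path B total = 10 + 3 = 13
Critical path = longest path = max(28, 13) = 28

28


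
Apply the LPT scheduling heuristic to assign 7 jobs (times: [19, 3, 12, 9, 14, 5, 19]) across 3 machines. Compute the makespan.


Sort jobs in decreasing order (LPT): [19, 19, 14, 12, 9, 5, 3]
Assign each job to the least loaded machine:
  Machine 1: jobs [19, 9], load = 28
  Machine 2: jobs [19, 5, 3], load = 27
  Machine 3: jobs [14, 12], load = 26
Makespan = max load = 28

28


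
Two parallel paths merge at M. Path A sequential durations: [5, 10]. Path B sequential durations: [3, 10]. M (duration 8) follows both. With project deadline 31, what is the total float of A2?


Forward pass: ES(A2) = sum of predecessors on chain A = 5
EF = ES + duration = 5 + 10 = 15
Backward pass: LF(M) = deadline = 31; LS(M) = 31 - 8 = 23
LF(A2) = LS(M) - sum(successors on chain A) = 23 - 0 = 23
LS = LF - duration = 23 - 10 = 13
Total float = LS - ES = 13 - 5 = 8

8


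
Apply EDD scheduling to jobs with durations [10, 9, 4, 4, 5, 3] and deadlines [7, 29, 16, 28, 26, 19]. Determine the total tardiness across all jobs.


Sort by due date (EDD order): [(10, 7), (4, 16), (3, 19), (5, 26), (4, 28), (9, 29)]
Compute completion times and tardiness:
  Job 1: p=10, d=7, C=10, tardiness=max(0,10-7)=3
  Job 2: p=4, d=16, C=14, tardiness=max(0,14-16)=0
  Job 3: p=3, d=19, C=17, tardiness=max(0,17-19)=0
  Job 4: p=5, d=26, C=22, tardiness=max(0,22-26)=0
  Job 5: p=4, d=28, C=26, tardiness=max(0,26-28)=0
  Job 6: p=9, d=29, C=35, tardiness=max(0,35-29)=6
Total tardiness = 9

9


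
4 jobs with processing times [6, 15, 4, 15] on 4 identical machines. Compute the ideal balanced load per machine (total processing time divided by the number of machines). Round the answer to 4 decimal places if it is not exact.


Total processing time = 6 + 15 + 4 + 15 = 40
Number of machines = 4
Ideal balanced load = 40 / 4 = 10.0

10.0


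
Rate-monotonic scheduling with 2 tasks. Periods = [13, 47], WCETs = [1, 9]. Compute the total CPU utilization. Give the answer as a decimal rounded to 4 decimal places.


Compute individual utilizations (exact fractions):
  Task 1: C/T = 1/13 (approx. 0.0769)
  Task 2: C/T = 9/47 (approx. 0.1915)
Total utilization U = 1/13 + 9/47 = 164/611
Rounded to 4 decimal places: U = 0.2684
RM (Liu & Layland) bound for 2 tasks = 0.828427; compare with U = 164/611 (approx. 0.268412)
U <= bound, so schedulable by RM sufficient condition.

0.2684


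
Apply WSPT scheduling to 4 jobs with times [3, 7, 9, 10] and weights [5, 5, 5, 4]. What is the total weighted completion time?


Compute p/w ratios and sort ascending (WSPT): [(3, 5), (7, 5), (9, 5), (10, 4)]
Compute weighted completion times:
  Job (p=3,w=5): C=3, w*C=5*3=15
  Job (p=7,w=5): C=10, w*C=5*10=50
  Job (p=9,w=5): C=19, w*C=5*19=95
  Job (p=10,w=4): C=29, w*C=4*29=116
Total weighted completion time = 276

276


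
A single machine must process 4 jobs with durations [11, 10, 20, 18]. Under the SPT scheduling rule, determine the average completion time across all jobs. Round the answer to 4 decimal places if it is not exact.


Sort jobs by processing time (SPT order): [10, 11, 18, 20]
Compute completion times sequentially:
  Job 1: processing = 10, completes at 10
  Job 2: processing = 11, completes at 21
  Job 3: processing = 18, completes at 39
  Job 4: processing = 20, completes at 59
Sum of completion times = 129
Average completion time = 129/4 = 32.25

32.25
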